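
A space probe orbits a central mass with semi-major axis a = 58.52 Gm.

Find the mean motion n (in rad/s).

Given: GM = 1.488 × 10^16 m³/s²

Convert to SI: a = 58.52 Gm = 5.852e+10 m.
n = √(GM / a³).
n = √(1.488e+16 / (5.852e+10)³) rad/s ≈ 8.617e-09 rad/s.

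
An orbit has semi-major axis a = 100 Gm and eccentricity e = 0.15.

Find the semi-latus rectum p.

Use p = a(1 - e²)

Convert to SI: a = 100 Gm = 1e+11 m.
p = a (1 − e²).
p = 1e+11 · (1 − (0.15)²) = 1e+11 · 0.9775 ≈ 9.775e+10 m = 97.75 Gm.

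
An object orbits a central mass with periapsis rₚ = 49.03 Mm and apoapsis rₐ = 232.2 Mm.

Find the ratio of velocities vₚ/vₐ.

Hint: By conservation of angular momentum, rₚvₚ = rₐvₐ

Convert to SI: rₚ = 49.03 Mm = 4.903e+07 m; rₐ = 232.2 Mm = 2.322e+08 m.
Conservation of angular momentum gives rₚvₚ = rₐvₐ, so vₚ/vₐ = rₐ/rₚ.
vₚ/vₐ = 2.322e+08 / 4.903e+07 ≈ 4.736.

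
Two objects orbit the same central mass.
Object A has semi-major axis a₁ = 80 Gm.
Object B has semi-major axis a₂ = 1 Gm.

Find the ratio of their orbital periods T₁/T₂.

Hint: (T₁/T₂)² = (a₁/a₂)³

Convert to SI: a₁ = 80 Gm = 8e+10 m; a₂ = 1 Gm = 1e+09 m.
From Kepler's third law, (T₁/T₂)² = (a₁/a₂)³, so T₁/T₂ = (a₁/a₂)^(3/2).
a₁/a₂ = 8e+10 / 1e+09 = 80.
T₁/T₂ = (80)^(3/2) ≈ 715.5.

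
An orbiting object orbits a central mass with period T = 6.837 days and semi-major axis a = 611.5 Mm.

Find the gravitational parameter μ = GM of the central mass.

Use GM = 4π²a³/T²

Convert to SI: T = 6.837 days = 590717 s; a = 611.5 Mm = 6.115e+08 m.
GM = 4π² · a³ / T².
GM = 4π² · (6.115e+08)³ / (590717)² m³/s² ≈ 2.587e+16 m³/s² = 2.587 × 10^16 m³/s².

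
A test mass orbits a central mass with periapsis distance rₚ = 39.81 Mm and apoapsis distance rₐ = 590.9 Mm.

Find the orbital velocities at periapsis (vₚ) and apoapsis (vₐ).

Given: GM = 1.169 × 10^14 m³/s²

Convert to SI: rₚ = 39.81 Mm = 3.981e+07 m; rₐ = 590.9 Mm = 5.909e+08 m.
Use the vis-viva equation v² = GM(2/r − 1/a) with a = (rₚ + rₐ)/2 = (3.981e+07 + 5.909e+08)/2 = 3.15355e+08 m.
vₚ = √(GM · (2/rₚ − 1/a)) = √(1.169e+14 · (2/3.981e+07 − 1/3.15355e+08)) m/s ≈ 2346 m/s = 2.346 km/s.
vₐ = √(GM · (2/rₐ − 1/a)) = √(1.169e+14 · (2/5.909e+08 − 1/3.15355e+08)) m/s ≈ 158 m/s = 158 m/s.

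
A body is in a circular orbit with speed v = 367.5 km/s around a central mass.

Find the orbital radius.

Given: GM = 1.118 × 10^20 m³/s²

Convert to SI: v = 367.5 km/s = 367500 m/s.
For a circular orbit, v² = GM / r, so r = GM / v².
r = 1.118e+20 / (367500)² m ≈ 8.278e+08 m = 827.8 Mm.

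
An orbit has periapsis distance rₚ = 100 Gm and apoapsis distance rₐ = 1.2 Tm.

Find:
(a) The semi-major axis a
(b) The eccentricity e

Convert to SI: rₚ = 100 Gm = 1e+11 m; rₐ = 1.2 Tm = 1.2e+12 m.
(a) a = (rₚ + rₐ) / 2 = (1e+11 + 1.2e+12) / 2 ≈ 6.5e+11 m = 650 Gm.
(b) e = (rₐ − rₚ) / (rₐ + rₚ) = (1.2e+12 − 1e+11) / (1.2e+12 + 1e+11) ≈ 0.8462.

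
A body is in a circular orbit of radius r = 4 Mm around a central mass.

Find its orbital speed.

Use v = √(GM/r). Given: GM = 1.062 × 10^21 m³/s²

Convert to SI: r = 4 Mm = 4e+06 m.
For a circular orbit, gravity supplies the centripetal force, so v = √(GM / r).
v = √(1.062e+21 / 4e+06) m/s ≈ 1.629e+07 m/s = 1.629e+04 km/s.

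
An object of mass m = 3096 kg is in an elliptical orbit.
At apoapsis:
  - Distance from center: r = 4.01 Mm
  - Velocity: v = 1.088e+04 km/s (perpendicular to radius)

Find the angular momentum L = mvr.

Convert to SI: r = 4.01 Mm = 4.01e+06 m; v = 1.088e+04 km/s = 1.088e+07 m/s.
Since v is perpendicular to r, L = m · v · r.
L = 3096 · 1.088e+07 · 4.01e+06 kg·m²/s ≈ 1.351e+17 kg·m²/s.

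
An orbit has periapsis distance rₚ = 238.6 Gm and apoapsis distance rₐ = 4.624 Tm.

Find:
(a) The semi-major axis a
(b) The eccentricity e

Convert to SI: rₚ = 238.6 Gm = 2.386e+11 m; rₐ = 4.624 Tm = 4.624e+12 m.
(a) a = (rₚ + rₐ) / 2 = (2.386e+11 + 4.624e+12) / 2 ≈ 2.431e+12 m = 2.431 Tm.
(b) e = (rₐ − rₚ) / (rₐ + rₚ) = (4.624e+12 − 2.386e+11) / (4.624e+12 + 2.386e+11) ≈ 0.9019.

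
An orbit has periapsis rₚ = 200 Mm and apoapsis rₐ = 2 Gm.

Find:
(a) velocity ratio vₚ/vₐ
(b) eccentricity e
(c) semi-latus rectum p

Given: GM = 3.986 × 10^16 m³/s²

Convert to SI: rₚ = 200 Mm = 2e+08 m; rₐ = 2 Gm = 2e+09 m.
(a) Conservation of angular momentum (rₚvₚ = rₐvₐ) gives vₚ/vₐ = rₐ/rₚ = 2e+09/2e+08 ≈ 10
(b) e = (rₐ − rₚ)/(rₐ + rₚ) = (2e+09 − 2e+08)/(2e+09 + 2e+08) ≈ 0.8182
(c) From a = (rₚ + rₐ)/2 = 1.1e+09 m and e = (rₐ − rₚ)/(rₐ + rₚ) = 0.818182, p = a(1 − e²) = 1.1e+09 · (1 − (0.818182)²) ≈ 3.636e+08 m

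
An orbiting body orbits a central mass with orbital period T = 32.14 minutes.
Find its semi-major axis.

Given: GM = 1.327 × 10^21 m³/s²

Convert to SI: T = 32.14 minutes = 1928.4 s.
Invert Kepler's third law: a = (GM · T² / (4π²))^(1/3).
Substituting T = 1928.4 s and GM = 1.327e+21 m³/s²:
a = (1.327e+21 · (1928.4)² / (4π²))^(1/3) m
a ≈ 5e+08 m = 500 Mm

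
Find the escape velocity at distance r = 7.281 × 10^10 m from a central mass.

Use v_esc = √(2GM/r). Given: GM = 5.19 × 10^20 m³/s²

Escape velocity comes from setting total energy to zero: ½v² − GM/r = 0 ⇒ v_esc = √(2GM / r).
v_esc = √(2 · 5.19e+20 / 7.281e+10) m/s ≈ 1.194e+05 m/s = 119.4 km/s.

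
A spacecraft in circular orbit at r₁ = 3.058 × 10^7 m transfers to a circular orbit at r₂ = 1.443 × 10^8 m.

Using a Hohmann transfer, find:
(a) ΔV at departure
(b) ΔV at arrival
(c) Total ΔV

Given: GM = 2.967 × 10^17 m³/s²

Transfer semi-major axis: a_t = (r₁ + r₂)/2 = (3.058e+07 + 1.443e+08)/2 = 8.744e+07 m.
Circular speeds: v₁ = √(GM/r₁) = 98500.9 m/s, v₂ = √(GM/r₂) = 45344.6 m/s.
Transfer speeds (vis-viva v² = GM(2/r − 1/a_t)): v₁ᵗ = 126537 m/s, v₂ᵗ = 26815.7 m/s.
(a) ΔV₁ = |v₁ᵗ − v₁| ≈ 2.804e+04 m/s = 28.04 km/s.
(b) ΔV₂ = |v₂ − v₂ᵗ| ≈ 1.853e+04 m/s = 18.53 km/s.
(c) ΔV_total = ΔV₁ + ΔV₂ ≈ 4.657e+04 m/s = 46.57 km/s.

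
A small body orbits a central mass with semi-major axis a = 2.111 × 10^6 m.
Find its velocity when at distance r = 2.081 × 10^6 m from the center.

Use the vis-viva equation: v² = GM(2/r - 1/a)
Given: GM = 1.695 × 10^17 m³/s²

Vis-viva: v = √(GM · (2/r − 1/a)).
2/r − 1/a = 2/2.081e+06 − 1/2.111e+06 = 4.87367e-07 m⁻¹.
v = √(1.695e+17 · 4.87367e-07) m/s ≈ 2.874e+05 m/s = 287.4 km/s.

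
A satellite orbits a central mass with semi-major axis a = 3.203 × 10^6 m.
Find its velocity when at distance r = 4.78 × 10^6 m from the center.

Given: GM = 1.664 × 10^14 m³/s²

Vis-viva: v = √(GM · (2/r − 1/a)).
2/r − 1/a = 2/4.78e+06 − 1/3.203e+06 = 1.06203e-07 m⁻¹.
v = √(1.664e+14 · 1.06203e-07) m/s ≈ 4204 m/s = 4.204 km/s.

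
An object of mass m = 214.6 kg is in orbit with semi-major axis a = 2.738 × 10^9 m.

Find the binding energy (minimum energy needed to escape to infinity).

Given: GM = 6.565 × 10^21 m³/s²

Total orbital energy is E = −GMm/(2a); binding energy is E_bind = −E = GMm/(2a).
E_bind = 6.565e+21 · 214.6 / (2 · 2.738e+09) J ≈ 2.573e+14 J = 257.3 TJ.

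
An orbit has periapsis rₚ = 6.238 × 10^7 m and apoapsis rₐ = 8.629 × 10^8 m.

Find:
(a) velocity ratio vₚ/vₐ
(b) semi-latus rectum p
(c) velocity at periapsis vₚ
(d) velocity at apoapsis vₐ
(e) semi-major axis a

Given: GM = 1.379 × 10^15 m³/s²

(a) Conservation of angular momentum (rₚvₚ = rₐvₐ) gives vₚ/vₐ = rₐ/rₚ = 8.629e+08/6.238e+07 ≈ 13.83
(b) From a = (rₚ + rₐ)/2 = 4.6264e+08 m and e = (rₐ − rₚ)/(rₐ + rₚ) = 0.865165, p = a(1 − e²) = 4.6264e+08 · (1 − (0.865165)²) ≈ 1.163e+08 m
(c) With a = (rₚ + rₐ)/2 = 4.6264e+08 m, vₚ = √(GM (2/rₚ − 1/a)) = √(1.379e+15 · (2/6.238e+07 − 1/4.6264e+08)) m/s ≈ 6421 m/s
(d) With a = (rₚ + rₐ)/2 = 4.6264e+08 m, vₐ = √(GM (2/rₐ − 1/a)) = √(1.379e+15 · (2/8.629e+08 − 1/4.6264e+08)) m/s ≈ 464.2 m/s
(e) a = (rₚ + rₐ)/2 = (6.238e+07 + 8.629e+08)/2 ≈ 4.626e+08 m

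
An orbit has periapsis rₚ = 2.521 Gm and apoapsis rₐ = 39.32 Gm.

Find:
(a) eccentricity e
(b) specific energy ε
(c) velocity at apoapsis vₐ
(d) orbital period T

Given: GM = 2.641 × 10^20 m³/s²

Convert to SI: rₚ = 2.521 Gm = 2.521e+09 m; rₐ = 39.32 Gm = 3.932e+10 m.
(a) e = (rₐ − rₚ)/(rₐ + rₚ) = (3.932e+10 − 2.521e+09)/(3.932e+10 + 2.521e+09) ≈ 0.8795
(b) With a = (rₚ + rₐ)/2 = 2.09205e+10 m, ε = −GM/(2a) = −2.641e+20/(2 · 2.09205e+10) J/kg ≈ -6.312e+09 J/kg
(c) With a = (rₚ + rₐ)/2 = 2.09205e+10 m, vₐ = √(GM (2/rₐ − 1/a)) = √(2.641e+20 · (2/3.932e+10 − 1/2.09205e+10)) m/s ≈ 2.845e+04 m/s
(d) With a = (rₚ + rₐ)/2 = 2.09205e+10 m, T = 2π √(a³/GM) = 2π √((2.09205e+10)³/2.641e+20) s ≈ 1.17e+06 s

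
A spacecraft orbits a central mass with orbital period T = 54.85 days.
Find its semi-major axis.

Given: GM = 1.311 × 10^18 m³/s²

Convert to SI: T = 54.85 days = 4.73904e+06 s.
Invert Kepler's third law: a = (GM · T² / (4π²))^(1/3).
Substituting T = 4.73904e+06 s and GM = 1.311e+18 m³/s²:
a = (1.311e+18 · (4.73904e+06)² / (4π²))^(1/3) m
a ≈ 9.069e+09 m = 9.069 × 10^9 m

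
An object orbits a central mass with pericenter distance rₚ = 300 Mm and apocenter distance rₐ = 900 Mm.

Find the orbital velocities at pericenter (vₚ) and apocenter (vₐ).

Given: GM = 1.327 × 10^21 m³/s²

Convert to SI: rₚ = 300 Mm = 3e+08 m; rₐ = 900 Mm = 9e+08 m.
Use the vis-viva equation v² = GM(2/r − 1/a) with a = (rₚ + rₐ)/2 = (3e+08 + 9e+08)/2 = 6e+08 m.
vₚ = √(GM · (2/rₚ − 1/a)) = √(1.327e+21 · (2/3e+08 − 1/6e+08)) m/s ≈ 2.576e+06 m/s = 2576 km/s.
vₐ = √(GM · (2/rₐ − 1/a)) = √(1.327e+21 · (2/9e+08 − 1/6e+08)) m/s ≈ 8.586e+05 m/s = 858.6 km/s.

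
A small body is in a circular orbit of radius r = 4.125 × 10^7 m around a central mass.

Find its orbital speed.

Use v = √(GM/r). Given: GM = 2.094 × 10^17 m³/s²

For a circular orbit, gravity supplies the centripetal force, so v = √(GM / r).
v = √(2.094e+17 / 4.125e+07) m/s ≈ 7.125e+04 m/s = 71.25 km/s.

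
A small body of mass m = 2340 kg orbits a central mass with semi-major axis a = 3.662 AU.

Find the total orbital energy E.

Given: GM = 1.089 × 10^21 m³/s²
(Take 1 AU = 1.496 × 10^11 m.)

Convert to SI: a = 3.662 AU = 5.47835e+11 m.
E = −GMm / (2a).
E = −1.089e+21 · 2340 / (2 · 5.47835e+11) J ≈ -2.326e+12 J = -2.326 TJ.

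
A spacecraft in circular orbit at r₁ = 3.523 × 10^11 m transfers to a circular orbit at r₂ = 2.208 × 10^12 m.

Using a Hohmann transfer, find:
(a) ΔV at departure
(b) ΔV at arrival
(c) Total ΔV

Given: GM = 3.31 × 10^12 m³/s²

Transfer semi-major axis: a_t = (r₁ + r₂)/2 = (3.523e+11 + 2.208e+12)/2 = 1.28015e+12 m.
Circular speeds: v₁ = √(GM/r₁) = 3.06519 m/s, v₂ = √(GM/r₂) = 1.22438 m/s.
Transfer speeds (vis-viva v² = GM(2/r − 1/a_t)): v₁ᵗ = 4.02556 m/s, v₂ᵗ = 0.642304 m/s.
(a) ΔV₁ = |v₁ᵗ − v₁| ≈ 0.9604 m/s = 0.9604 m/s.
(b) ΔV₂ = |v₂ − v₂ᵗ| ≈ 0.5821 m/s = 0.5821 m/s.
(c) ΔV_total = ΔV₁ + ΔV₂ ≈ 1.542 m/s = 1.542 m/s.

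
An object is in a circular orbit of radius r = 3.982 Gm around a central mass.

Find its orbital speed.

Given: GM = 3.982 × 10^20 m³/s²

Convert to SI: r = 3.982 Gm = 3.982e+09 m.
For a circular orbit, gravity supplies the centripetal force, so v = √(GM / r).
v = √(3.982e+20 / 3.982e+09) m/s ≈ 3.162e+05 m/s = 316.2 km/s.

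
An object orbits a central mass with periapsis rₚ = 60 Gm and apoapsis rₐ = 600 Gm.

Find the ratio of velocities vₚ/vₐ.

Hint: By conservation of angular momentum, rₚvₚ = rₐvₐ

Convert to SI: rₚ = 60 Gm = 6e+10 m; rₐ = 600 Gm = 6e+11 m.
Conservation of angular momentum gives rₚvₚ = rₐvₐ, so vₚ/vₐ = rₐ/rₚ.
vₚ/vₐ = 6e+11 / 6e+10 ≈ 10.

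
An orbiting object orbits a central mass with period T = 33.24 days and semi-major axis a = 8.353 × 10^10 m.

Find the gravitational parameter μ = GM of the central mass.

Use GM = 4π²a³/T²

Convert to SI: T = 33.24 days = 2.87194e+06 s.
GM = 4π² · a³ / T².
GM = 4π² · (8.353e+10)³ / (2.87194e+06)² m³/s² ≈ 2.79e+21 m³/s² = 2.79 × 10^21 m³/s².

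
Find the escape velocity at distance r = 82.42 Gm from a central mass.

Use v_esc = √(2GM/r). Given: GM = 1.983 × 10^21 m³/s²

Convert to SI: r = 82.42 Gm = 8.242e+10 m.
Escape velocity comes from setting total energy to zero: ½v² − GM/r = 0 ⇒ v_esc = √(2GM / r).
v_esc = √(2 · 1.983e+21 / 8.242e+10) m/s ≈ 2.194e+05 m/s = 219.4 km/s.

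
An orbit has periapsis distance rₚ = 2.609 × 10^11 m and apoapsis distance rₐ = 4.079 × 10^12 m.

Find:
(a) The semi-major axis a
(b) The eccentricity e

(a) a = (rₚ + rₐ) / 2 = (2.609e+11 + 4.079e+12) / 2 ≈ 2.17e+12 m = 2.17 × 10^12 m.
(b) e = (rₐ − rₚ) / (rₐ + rₚ) = (4.079e+12 − 2.609e+11) / (4.079e+12 + 2.609e+11) ≈ 0.8798.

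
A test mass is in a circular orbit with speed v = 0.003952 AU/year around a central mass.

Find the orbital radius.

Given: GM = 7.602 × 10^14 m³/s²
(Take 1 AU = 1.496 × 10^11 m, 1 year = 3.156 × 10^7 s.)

Convert to SI: v = 0.003952 AU/year = 18.7332 m/s.
For a circular orbit, v² = GM / r, so r = GM / v².
r = 7.602e+14 / (18.7332)² m ≈ 2.166e+12 m = 14.48 AU.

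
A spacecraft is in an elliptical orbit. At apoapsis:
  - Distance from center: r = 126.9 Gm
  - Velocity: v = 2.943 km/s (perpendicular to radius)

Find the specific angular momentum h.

Convert to SI: r = 126.9 Gm = 1.269e+11 m; v = 2.943 km/s = 2943 m/s.
With v perpendicular to r, h = r · v.
h = 1.269e+11 · 2943 m²/s ≈ 3.735e+14 m²/s.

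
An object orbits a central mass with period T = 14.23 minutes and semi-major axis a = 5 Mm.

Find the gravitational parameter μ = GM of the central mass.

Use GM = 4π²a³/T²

Convert to SI: T = 14.23 minutes = 853.8 s; a = 5 Mm = 5e+06 m.
GM = 4π² · a³ / T².
GM = 4π² · (5e+06)³ / (853.8)² m³/s² ≈ 6.77e+15 m³/s² = 6.77 × 10^15 m³/s².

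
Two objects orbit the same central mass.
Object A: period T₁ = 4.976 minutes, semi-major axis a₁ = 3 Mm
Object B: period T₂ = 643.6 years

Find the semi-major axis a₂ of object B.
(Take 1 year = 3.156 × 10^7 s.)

Convert to SI: T₁ = 4.976 minutes = 298.56 s; a₁ = 3 Mm = 3e+06 m; T₂ = 643.6 years = 2.0312e+10 s.
Kepler's third law: (T₁/T₂)² = (a₁/a₂)³ ⇒ a₂ = a₁ · (T₂/T₁)^(2/3).
T₂/T₁ = 2.0312e+10 / 298.56 = 6.80333e+07.
a₂ = 3e+06 · (6.80333e+07)^(2/3) m ≈ 5e+11 m = 500 Gm.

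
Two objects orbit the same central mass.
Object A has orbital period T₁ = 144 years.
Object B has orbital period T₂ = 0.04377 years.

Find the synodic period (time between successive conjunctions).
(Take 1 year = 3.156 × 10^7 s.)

Convert to SI: T₁ = 144 years = 4.54464e+09 s; T₂ = 0.04377 years = 1.38138e+06 s.
T_syn = |T₁ · T₂ / (T₁ − T₂)|.
T_syn = |4.54464e+09 · 1.38138e+06 / (4.54464e+09 − 1.38138e+06)| s ≈ 1.382e+06 s = 0.04378 years.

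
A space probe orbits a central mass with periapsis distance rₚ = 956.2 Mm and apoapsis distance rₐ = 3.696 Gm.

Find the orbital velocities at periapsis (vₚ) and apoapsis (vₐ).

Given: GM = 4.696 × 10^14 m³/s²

Convert to SI: rₚ = 956.2 Mm = 9.562e+08 m; rₐ = 3.696 Gm = 3.696e+09 m.
Use the vis-viva equation v² = GM(2/r − 1/a) with a = (rₚ + rₐ)/2 = (9.562e+08 + 3.696e+09)/2 = 2.3261e+09 m.
vₚ = √(GM · (2/rₚ − 1/a)) = √(4.696e+14 · (2/9.562e+08 − 1/2.3261e+09)) m/s ≈ 883.4 m/s = 883.4 m/s.
vₐ = √(GM · (2/rₐ − 1/a)) = √(4.696e+14 · (2/3.696e+09 − 1/2.3261e+09)) m/s ≈ 228.5 m/s = 228.5 m/s.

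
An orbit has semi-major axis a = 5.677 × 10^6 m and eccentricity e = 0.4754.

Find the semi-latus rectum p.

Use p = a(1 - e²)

p = a (1 − e²).
p = 5.677e+06 · (1 − (0.4754)²) = 5.677e+06 · 0.773995 ≈ 4.394e+06 m = 4.394 × 10^6 m.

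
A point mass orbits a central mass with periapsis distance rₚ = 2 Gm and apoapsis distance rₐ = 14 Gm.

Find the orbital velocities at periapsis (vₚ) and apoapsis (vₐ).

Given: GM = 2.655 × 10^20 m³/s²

Convert to SI: rₚ = 2 Gm = 2e+09 m; rₐ = 14 Gm = 1.4e+10 m.
Use the vis-viva equation v² = GM(2/r − 1/a) with a = (rₚ + rₐ)/2 = (2e+09 + 1.4e+10)/2 = 8e+09 m.
vₚ = √(GM · (2/rₚ − 1/a)) = √(2.655e+20 · (2/2e+09 − 1/8e+09)) m/s ≈ 4.82e+05 m/s = 482 km/s.
vₐ = √(GM · (2/rₐ − 1/a)) = √(2.655e+20 · (2/1.4e+10 − 1/8e+09)) m/s ≈ 6.886e+04 m/s = 68.86 km/s.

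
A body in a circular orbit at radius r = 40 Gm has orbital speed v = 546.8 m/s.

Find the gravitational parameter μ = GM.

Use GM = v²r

Convert to SI: r = 40 Gm = 4e+10 m.
For a circular orbit v² = GM/r, so GM = v² · r.
GM = (546.8)² · 4e+10 m³/s² ≈ 1.196e+16 m³/s² = 1.196 × 10^16 m³/s².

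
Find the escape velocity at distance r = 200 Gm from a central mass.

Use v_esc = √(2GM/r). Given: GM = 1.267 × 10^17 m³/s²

Convert to SI: r = 200 Gm = 2e+11 m.
Escape velocity comes from setting total energy to zero: ½v² − GM/r = 0 ⇒ v_esc = √(2GM / r).
v_esc = √(2 · 1.267e+17 / 2e+11) m/s ≈ 1126 m/s = 1.126 km/s.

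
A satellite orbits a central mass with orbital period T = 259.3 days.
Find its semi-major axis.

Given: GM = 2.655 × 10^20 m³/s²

Convert to SI: T = 259.3 days = 2.24035e+07 s.
Invert Kepler's third law: a = (GM · T² / (4π²))^(1/3).
Substituting T = 2.24035e+07 s and GM = 2.655e+20 m³/s²:
a = (2.655e+20 · (2.24035e+07)² / (4π²))^(1/3) m
a ≈ 1.5e+11 m = 150 Gm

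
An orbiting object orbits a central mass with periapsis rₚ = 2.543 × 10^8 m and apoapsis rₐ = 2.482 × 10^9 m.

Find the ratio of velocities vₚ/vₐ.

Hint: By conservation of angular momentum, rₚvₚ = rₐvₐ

Conservation of angular momentum gives rₚvₚ = rₐvₐ, so vₚ/vₐ = rₐ/rₚ.
vₚ/vₐ = 2.482e+09 / 2.543e+08 ≈ 9.76.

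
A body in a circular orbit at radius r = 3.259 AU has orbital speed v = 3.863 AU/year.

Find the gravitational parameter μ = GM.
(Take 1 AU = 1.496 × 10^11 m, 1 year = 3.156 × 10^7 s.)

Convert to SI: r = 3.259 AU = 4.87546e+11 m; v = 3.863 AU/year = 18311.3 m/s.
For a circular orbit v² = GM/r, so GM = v² · r.
GM = (18311.3)² · 4.87546e+11 m³/s² ≈ 1.635e+20 m³/s² = 1.635 × 10^20 m³/s².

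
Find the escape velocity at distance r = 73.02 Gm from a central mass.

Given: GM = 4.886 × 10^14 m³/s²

Convert to SI: r = 73.02 Gm = 7.302e+10 m.
Escape velocity comes from setting total energy to zero: ½v² − GM/r = 0 ⇒ v_esc = √(2GM / r).
v_esc = √(2 · 4.886e+14 / 7.302e+10) m/s ≈ 115.7 m/s = 115.7 m/s.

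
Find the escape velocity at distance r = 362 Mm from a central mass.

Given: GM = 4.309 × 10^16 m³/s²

Convert to SI: r = 362 Mm = 3.62e+08 m.
Escape velocity comes from setting total energy to zero: ½v² − GM/r = 0 ⇒ v_esc = √(2GM / r).
v_esc = √(2 · 4.309e+16 / 3.62e+08) m/s ≈ 1.543e+04 m/s = 15.43 km/s.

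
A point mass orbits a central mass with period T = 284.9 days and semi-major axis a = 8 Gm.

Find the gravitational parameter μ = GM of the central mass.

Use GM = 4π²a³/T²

Convert to SI: T = 284.9 days = 2.46154e+07 s; a = 8 Gm = 8e+09 m.
GM = 4π² · a³ / T².
GM = 4π² · (8e+09)³ / (2.46154e+07)² m³/s² ≈ 3.336e+16 m³/s² = 3.336 × 10^16 m³/s².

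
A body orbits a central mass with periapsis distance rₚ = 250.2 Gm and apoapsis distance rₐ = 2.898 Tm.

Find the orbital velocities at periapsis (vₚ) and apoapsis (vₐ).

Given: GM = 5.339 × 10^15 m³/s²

Convert to SI: rₚ = 250.2 Gm = 2.502e+11 m; rₐ = 2.898 Tm = 2.898e+12 m.
Use the vis-viva equation v² = GM(2/r − 1/a) with a = (rₚ + rₐ)/2 = (2.502e+11 + 2.898e+12)/2 = 1.5741e+12 m.
vₚ = √(GM · (2/rₚ − 1/a)) = √(5.339e+15 · (2/2.502e+11 − 1/1.5741e+12)) m/s ≈ 198.2 m/s = 198.2 m/s.
vₐ = √(GM · (2/rₐ − 1/a)) = √(5.339e+15 · (2/2.898e+12 − 1/1.5741e+12)) m/s ≈ 17.11 m/s = 17.11 m/s.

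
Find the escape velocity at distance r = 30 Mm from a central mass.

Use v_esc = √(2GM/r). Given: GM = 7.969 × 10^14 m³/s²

Convert to SI: r = 30 Mm = 3e+07 m.
Escape velocity comes from setting total energy to zero: ½v² − GM/r = 0 ⇒ v_esc = √(2GM / r).
v_esc = √(2 · 7.969e+14 / 3e+07) m/s ≈ 7289 m/s = 7.289 km/s.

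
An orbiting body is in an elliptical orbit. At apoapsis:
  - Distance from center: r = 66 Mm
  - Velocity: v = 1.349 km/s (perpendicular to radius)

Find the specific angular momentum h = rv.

Convert to SI: r = 66 Mm = 6.6e+07 m; v = 1.349 km/s = 1349 m/s.
With v perpendicular to r, h = r · v.
h = 6.6e+07 · 1349 m²/s ≈ 8.903e+10 m²/s.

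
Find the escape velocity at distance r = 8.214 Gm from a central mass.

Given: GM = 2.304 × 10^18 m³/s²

Convert to SI: r = 8.214 Gm = 8.214e+09 m.
Escape velocity comes from setting total energy to zero: ½v² − GM/r = 0 ⇒ v_esc = √(2GM / r).
v_esc = √(2 · 2.304e+18 / 8.214e+09) m/s ≈ 2.369e+04 m/s = 23.69 km/s.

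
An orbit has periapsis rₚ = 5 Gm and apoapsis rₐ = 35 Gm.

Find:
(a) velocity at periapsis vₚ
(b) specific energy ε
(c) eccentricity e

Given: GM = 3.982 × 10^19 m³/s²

Convert to SI: rₚ = 5 Gm = 5e+09 m; rₐ = 35 Gm = 3.5e+10 m.
(a) With a = (rₚ + rₐ)/2 = 2e+10 m, vₚ = √(GM (2/rₚ − 1/a)) = √(3.982e+19 · (2/5e+09 − 1/2e+10)) m/s ≈ 1.181e+05 m/s
(b) With a = (rₚ + rₐ)/2 = 2e+10 m, ε = −GM/(2a) = −3.982e+19/(2 · 2e+10) J/kg ≈ -9.955e+08 J/kg
(c) e = (rₐ − rₚ)/(rₐ + rₚ) = (3.5e+10 − 5e+09)/(3.5e+10 + 5e+09) ≈ 0.75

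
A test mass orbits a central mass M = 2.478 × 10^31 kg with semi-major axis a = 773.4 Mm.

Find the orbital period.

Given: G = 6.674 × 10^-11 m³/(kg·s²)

Convert to SI: a = 773.4 Mm = 7.734e+08 m.
GM = G · M = 6.674e-11 · 2.478e+31 = 1.65382e+21 m³/s².
Kepler's third law: T = 2π √(a³ / GM).
Substituting a = 7.734e+08 m and GM = 1.65382e+21 m³/s²:
T = 2π √((7.734e+08)³ / 1.65382e+21) s
T ≈ 3323 s = 55.38 minutes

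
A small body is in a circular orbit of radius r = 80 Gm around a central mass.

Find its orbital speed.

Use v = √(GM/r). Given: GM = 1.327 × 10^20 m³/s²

Convert to SI: r = 80 Gm = 8e+10 m.
For a circular orbit, gravity supplies the centripetal force, so v = √(GM / r).
v = √(1.327e+20 / 8e+10) m/s ≈ 4.073e+04 m/s = 40.73 km/s.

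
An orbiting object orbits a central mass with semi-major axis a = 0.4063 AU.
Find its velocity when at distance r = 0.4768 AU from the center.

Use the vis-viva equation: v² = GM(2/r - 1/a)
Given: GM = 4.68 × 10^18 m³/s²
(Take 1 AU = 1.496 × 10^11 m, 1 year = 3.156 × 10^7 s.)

Convert to SI: a = 0.4063 AU = 6.07825e+10 m; r = 0.4768 AU = 7.13293e+10 m.
Vis-viva: v = √(GM · (2/r − 1/a)).
2/r − 1/a = 2/7.13293e+10 − 1/6.07825e+10 = 1.15869e-11 m⁻¹.
v = √(4.68e+18 · 1.15869e-11) m/s ≈ 7364 m/s = 1.554 AU/year.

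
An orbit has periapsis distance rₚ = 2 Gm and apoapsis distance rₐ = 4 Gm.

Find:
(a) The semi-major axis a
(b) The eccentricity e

Convert to SI: rₚ = 2 Gm = 2e+09 m; rₐ = 4 Gm = 4e+09 m.
(a) a = (rₚ + rₐ) / 2 = (2e+09 + 4e+09) / 2 ≈ 3e+09 m = 3 Gm.
(b) e = (rₐ − rₚ) / (rₐ + rₚ) = (4e+09 − 2e+09) / (4e+09 + 2e+09) ≈ 0.3333.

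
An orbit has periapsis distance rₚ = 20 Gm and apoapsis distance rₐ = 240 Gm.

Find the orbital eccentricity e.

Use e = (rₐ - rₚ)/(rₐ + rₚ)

Convert to SI: rₚ = 20 Gm = 2e+10 m; rₐ = 240 Gm = 2.4e+11 m.
e = (rₐ − rₚ) / (rₐ + rₚ).
e = (2.4e+11 − 2e+10) / (2.4e+11 + 2e+10) = 2.2e+11 / 2.6e+11 ≈ 0.8462.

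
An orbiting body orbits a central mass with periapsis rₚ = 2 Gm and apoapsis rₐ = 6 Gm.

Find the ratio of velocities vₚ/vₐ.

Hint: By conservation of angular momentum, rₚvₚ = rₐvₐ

Convert to SI: rₚ = 2 Gm = 2e+09 m; rₐ = 6 Gm = 6e+09 m.
Conservation of angular momentum gives rₚvₚ = rₐvₐ, so vₚ/vₐ = rₐ/rₚ.
vₚ/vₐ = 6e+09 / 2e+09 ≈ 3.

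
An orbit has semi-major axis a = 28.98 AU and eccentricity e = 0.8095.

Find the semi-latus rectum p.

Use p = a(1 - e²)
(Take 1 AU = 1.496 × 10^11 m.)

Convert to SI: a = 28.98 AU = 4.33541e+12 m.
p = a (1 − e²).
p = 4.33541e+12 · (1 − (0.8095)²) = 4.33541e+12 · 0.34471 ≈ 1.494e+12 m = 9.99 AU.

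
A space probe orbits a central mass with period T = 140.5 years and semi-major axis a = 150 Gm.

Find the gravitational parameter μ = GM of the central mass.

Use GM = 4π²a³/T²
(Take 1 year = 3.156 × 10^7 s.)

Convert to SI: T = 140.5 years = 4.43418e+09 s; a = 150 Gm = 1.5e+11 m.
GM = 4π² · a³ / T².
GM = 4π² · (1.5e+11)³ / (4.43418e+09)² m³/s² ≈ 6.777e+15 m³/s² = 6.777 × 10^15 m³/s².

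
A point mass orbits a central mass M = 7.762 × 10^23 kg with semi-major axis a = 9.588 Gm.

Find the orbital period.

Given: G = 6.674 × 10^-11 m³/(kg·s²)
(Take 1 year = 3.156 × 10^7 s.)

Convert to SI: a = 9.588 Gm = 9.588e+09 m.
GM = G · M = 6.674e-11 · 7.762e+23 = 5.18036e+13 m³/s².
Kepler's third law: T = 2π √(a³ / GM).
Substituting a = 9.588e+09 m and GM = 5.18036e+13 m³/s²:
T = 2π √((9.588e+09)³ / 5.18036e+13) s
T ≈ 8.196e+08 s = 25.97 years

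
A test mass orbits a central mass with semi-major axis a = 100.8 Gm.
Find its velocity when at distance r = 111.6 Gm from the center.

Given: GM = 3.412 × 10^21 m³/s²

Convert to SI: a = 100.8 Gm = 1.008e+11 m; r = 111.6 Gm = 1.116e+11 m.
Vis-viva: v = √(GM · (2/r − 1/a)).
2/r − 1/a = 2/1.116e+11 − 1/1.008e+11 = 8.00051e-12 m⁻¹.
v = √(3.412e+21 · 8.00051e-12) m/s ≈ 1.652e+05 m/s = 165.2 km/s.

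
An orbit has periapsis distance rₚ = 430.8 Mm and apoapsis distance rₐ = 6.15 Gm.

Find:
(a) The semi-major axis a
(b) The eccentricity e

Convert to SI: rₚ = 430.8 Mm = 4.308e+08 m; rₐ = 6.15 Gm = 6.15e+09 m.
(a) a = (rₚ + rₐ) / 2 = (4.308e+08 + 6.15e+09) / 2 ≈ 3.29e+09 m = 3.29 Gm.
(b) e = (rₐ − rₚ) / (rₐ + rₚ) = (6.15e+09 − 4.308e+08) / (6.15e+09 + 4.308e+08) ≈ 0.8691.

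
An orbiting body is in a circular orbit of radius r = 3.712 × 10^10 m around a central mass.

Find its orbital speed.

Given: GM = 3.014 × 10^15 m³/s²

For a circular orbit, gravity supplies the centripetal force, so v = √(GM / r).
v = √(3.014e+15 / 3.712e+10) m/s ≈ 284.9 m/s = 284.9 m/s.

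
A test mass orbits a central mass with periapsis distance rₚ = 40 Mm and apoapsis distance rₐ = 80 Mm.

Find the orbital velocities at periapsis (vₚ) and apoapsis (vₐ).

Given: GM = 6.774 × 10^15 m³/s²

Convert to SI: rₚ = 40 Mm = 4e+07 m; rₐ = 80 Mm = 8e+07 m.
Use the vis-viva equation v² = GM(2/r − 1/a) with a = (rₚ + rₐ)/2 = (4e+07 + 8e+07)/2 = 6e+07 m.
vₚ = √(GM · (2/rₚ − 1/a)) = √(6.774e+15 · (2/4e+07 − 1/6e+07)) m/s ≈ 1.503e+04 m/s = 15.03 km/s.
vₐ = √(GM · (2/rₐ − 1/a)) = √(6.774e+15 · (2/8e+07 − 1/6e+07)) m/s ≈ 7513 m/s = 7.513 km/s.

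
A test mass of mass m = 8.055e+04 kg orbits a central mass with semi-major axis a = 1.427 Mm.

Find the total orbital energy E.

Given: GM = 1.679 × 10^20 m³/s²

Convert to SI: a = 1.427 Mm = 1.427e+06 m.
E = −GMm / (2a).
E = −1.679e+20 · 8.055e+04 / (2 · 1.427e+06) J ≈ -4.739e+18 J = -4.739 EJ.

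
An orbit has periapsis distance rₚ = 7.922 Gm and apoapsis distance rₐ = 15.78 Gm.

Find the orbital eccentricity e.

Convert to SI: rₚ = 7.922 Gm = 7.922e+09 m; rₐ = 15.78 Gm = 1.578e+10 m.
e = (rₐ − rₚ) / (rₐ + rₚ).
e = (1.578e+10 − 7.922e+09) / (1.578e+10 + 7.922e+09) = 7.858e+09 / 2.3702e+10 ≈ 0.3315.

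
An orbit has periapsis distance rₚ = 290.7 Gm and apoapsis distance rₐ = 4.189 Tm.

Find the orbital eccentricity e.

Convert to SI: rₚ = 290.7 Gm = 2.907e+11 m; rₐ = 4.189 Tm = 4.189e+12 m.
e = (rₐ − rₚ) / (rₐ + rₚ).
e = (4.189e+12 − 2.907e+11) / (4.189e+12 + 2.907e+11) = 3.8983e+12 / 4.4797e+12 ≈ 0.8702.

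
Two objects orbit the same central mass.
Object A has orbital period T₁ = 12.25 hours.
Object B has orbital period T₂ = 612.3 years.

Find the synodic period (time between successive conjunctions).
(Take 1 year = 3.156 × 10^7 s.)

Convert to SI: T₁ = 12.25 hours = 44100 s; T₂ = 612.3 years = 1.93242e+10 s.
T_syn = |T₁ · T₂ / (T₁ − T₂)|.
T_syn = |44100 · 1.93242e+10 / (44100 − 1.93242e+10)| s ≈ 4.41e+04 s = 12.25 hours.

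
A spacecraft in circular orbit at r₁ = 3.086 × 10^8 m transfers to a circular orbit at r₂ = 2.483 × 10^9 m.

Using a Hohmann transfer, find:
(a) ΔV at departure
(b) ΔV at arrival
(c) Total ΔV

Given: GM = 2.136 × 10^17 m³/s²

Transfer semi-major axis: a_t = (r₁ + r₂)/2 = (3.086e+08 + 2.483e+09)/2 = 1.3958e+09 m.
Circular speeds: v₁ = √(GM/r₁) = 26308.9 m/s, v₂ = √(GM/r₂) = 9274.96 m/s.
Transfer speeds (vis-viva v² = GM(2/r − 1/a_t)): v₁ᵗ = 35089.7 m/s, v₂ᵗ = 4361.13 m/s.
(a) ΔV₁ = |v₁ᵗ − v₁| ≈ 8781 m/s = 8.781 km/s.
(b) ΔV₂ = |v₂ − v₂ᵗ| ≈ 4914 m/s = 4.914 km/s.
(c) ΔV_total = ΔV₁ + ΔV₂ ≈ 1.369e+04 m/s = 13.69 km/s.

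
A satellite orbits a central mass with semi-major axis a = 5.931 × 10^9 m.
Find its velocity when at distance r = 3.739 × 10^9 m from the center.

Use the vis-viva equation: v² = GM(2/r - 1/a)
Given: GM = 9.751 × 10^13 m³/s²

Vis-viva: v = √(GM · (2/r − 1/a)).
2/r − 1/a = 2/3.739e+09 − 1/5.931e+09 = 3.66297e-10 m⁻¹.
v = √(9.751e+13 · 3.66297e-10) m/s ≈ 189 m/s = 189 m/s.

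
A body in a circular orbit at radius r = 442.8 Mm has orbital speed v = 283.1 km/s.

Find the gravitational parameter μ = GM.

Convert to SI: r = 442.8 Mm = 4.428e+08 m; v = 283.1 km/s = 283100 m/s.
For a circular orbit v² = GM/r, so GM = v² · r.
GM = (283100)² · 4.428e+08 m³/s² ≈ 3.549e+19 m³/s² = 3.549 × 10^19 m³/s².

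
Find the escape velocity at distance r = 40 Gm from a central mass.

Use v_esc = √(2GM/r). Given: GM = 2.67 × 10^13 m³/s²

Convert to SI: r = 40 Gm = 4e+10 m.
Escape velocity comes from setting total energy to zero: ½v² − GM/r = 0 ⇒ v_esc = √(2GM / r).
v_esc = √(2 · 2.67e+13 / 4e+10) m/s ≈ 36.54 m/s = 36.54 m/s.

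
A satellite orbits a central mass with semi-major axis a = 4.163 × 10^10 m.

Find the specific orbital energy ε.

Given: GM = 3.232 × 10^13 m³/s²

ε = −GM / (2a).
ε = −3.232e+13 / (2 · 4.163e+10) J/kg ≈ -388.2 J/kg = -388.2 J/kg.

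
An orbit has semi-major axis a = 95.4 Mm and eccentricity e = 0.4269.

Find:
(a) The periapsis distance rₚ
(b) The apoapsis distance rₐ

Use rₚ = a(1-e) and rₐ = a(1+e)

Convert to SI: a = 95.4 Mm = 9.54e+07 m.
(a) rₚ = a(1 − e) = 9.54e+07 · (1 − 0.4269) = 9.54e+07 · 0.5731 ≈ 5.467e+07 m = 54.67 Mm.
(b) rₐ = a(1 + e) = 9.54e+07 · (1 + 0.4269) = 9.54e+07 · 1.4269 ≈ 1.361e+08 m = 136.1 Mm.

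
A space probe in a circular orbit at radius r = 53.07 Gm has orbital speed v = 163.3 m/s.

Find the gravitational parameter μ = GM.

Convert to SI: r = 53.07 Gm = 5.307e+10 m.
For a circular orbit v² = GM/r, so GM = v² · r.
GM = (163.3)² · 5.307e+10 m³/s² ≈ 1.415e+15 m³/s² = 1.415 × 10^15 m³/s².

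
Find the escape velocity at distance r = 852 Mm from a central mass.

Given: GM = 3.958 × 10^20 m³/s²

Convert to SI: r = 852 Mm = 8.52e+08 m.
Escape velocity comes from setting total energy to zero: ½v² − GM/r = 0 ⇒ v_esc = √(2GM / r).
v_esc = √(2 · 3.958e+20 / 8.52e+08) m/s ≈ 9.639e+05 m/s = 963.9 km/s.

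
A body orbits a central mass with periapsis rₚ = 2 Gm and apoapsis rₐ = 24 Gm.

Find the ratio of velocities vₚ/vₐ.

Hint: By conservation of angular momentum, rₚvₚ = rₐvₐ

Convert to SI: rₚ = 2 Gm = 2e+09 m; rₐ = 24 Gm = 2.4e+10 m.
Conservation of angular momentum gives rₚvₚ = rₐvₐ, so vₚ/vₐ = rₐ/rₚ.
vₚ/vₐ = 2.4e+10 / 2e+09 ≈ 12.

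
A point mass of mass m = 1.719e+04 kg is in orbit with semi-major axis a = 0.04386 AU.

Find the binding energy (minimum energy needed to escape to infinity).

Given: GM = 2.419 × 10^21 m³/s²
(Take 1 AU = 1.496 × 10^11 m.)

Convert to SI: a = 0.04386 AU = 6.56146e+09 m.
Total orbital energy is E = −GMm/(2a); binding energy is E_bind = −E = GMm/(2a).
E_bind = 2.419e+21 · 1.719e+04 / (2 · 6.56146e+09) J ≈ 3.169e+15 J = 3.169 PJ.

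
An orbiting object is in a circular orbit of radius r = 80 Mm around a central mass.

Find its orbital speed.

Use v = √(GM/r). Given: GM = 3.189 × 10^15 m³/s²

Convert to SI: r = 80 Mm = 8e+07 m.
For a circular orbit, gravity supplies the centripetal force, so v = √(GM / r).
v = √(3.189e+15 / 8e+07) m/s ≈ 6314 m/s = 6.314 km/s.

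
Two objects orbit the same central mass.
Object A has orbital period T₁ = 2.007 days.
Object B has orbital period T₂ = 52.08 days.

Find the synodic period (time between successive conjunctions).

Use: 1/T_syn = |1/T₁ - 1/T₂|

Convert to SI: T₁ = 2.007 days = 173405 s; T₂ = 52.08 days = 4.49971e+06 s.
T_syn = |T₁ · T₂ / (T₁ − T₂)|.
T_syn = |173405 · 4.49971e+06 / (173405 − 4.49971e+06)| s ≈ 1.804e+05 s = 2.087 days.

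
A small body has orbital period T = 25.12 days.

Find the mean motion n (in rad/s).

Convert to SI: T = 25.12 days = 2.17037e+06 s.
n = 2π / T.
n = 2π / 2.17037e+06 s ≈ 2.895e-06 rad/s.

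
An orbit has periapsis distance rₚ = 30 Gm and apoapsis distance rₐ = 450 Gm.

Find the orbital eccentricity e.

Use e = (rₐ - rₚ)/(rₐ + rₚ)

Convert to SI: rₚ = 30 Gm = 3e+10 m; rₐ = 450 Gm = 4.5e+11 m.
e = (rₐ − rₚ) / (rₐ + rₚ).
e = (4.5e+11 − 3e+10) / (4.5e+11 + 3e+10) = 4.2e+11 / 4.8e+11 ≈ 0.875.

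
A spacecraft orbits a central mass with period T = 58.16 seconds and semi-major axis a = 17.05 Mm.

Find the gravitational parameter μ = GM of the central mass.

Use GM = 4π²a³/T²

Convert to SI: a = 17.05 Mm = 1.705e+07 m.
GM = 4π² · a³ / T².
GM = 4π² · (1.705e+07)³ / (58.16)² m³/s² ≈ 5.785e+19 m³/s² = 5.785 × 10^19 m³/s².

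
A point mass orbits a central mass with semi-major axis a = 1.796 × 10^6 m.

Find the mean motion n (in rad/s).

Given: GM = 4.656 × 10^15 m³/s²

n = √(GM / a³).
n = √(4.656e+15 / (1.796e+06)³) rad/s ≈ 0.02835 rad/s.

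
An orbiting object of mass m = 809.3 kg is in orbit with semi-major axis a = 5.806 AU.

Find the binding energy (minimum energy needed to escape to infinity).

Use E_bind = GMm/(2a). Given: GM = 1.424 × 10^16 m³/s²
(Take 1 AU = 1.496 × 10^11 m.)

Convert to SI: a = 5.806 AU = 8.68578e+11 m.
Total orbital energy is E = −GMm/(2a); binding energy is E_bind = −E = GMm/(2a).
E_bind = 1.424e+16 · 809.3 / (2 · 8.68578e+11) J ≈ 6.634e+06 J = 6.634 MJ.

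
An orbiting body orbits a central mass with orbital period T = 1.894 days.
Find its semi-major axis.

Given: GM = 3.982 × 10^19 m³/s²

Convert to SI: T = 1.894 days = 163642 s.
Invert Kepler's third law: a = (GM · T² / (4π²))^(1/3).
Substituting T = 163642 s and GM = 3.982e+19 m³/s²:
a = (3.982e+19 · (163642)² / (4π²))^(1/3) m
a ≈ 3e+09 m = 3 Gm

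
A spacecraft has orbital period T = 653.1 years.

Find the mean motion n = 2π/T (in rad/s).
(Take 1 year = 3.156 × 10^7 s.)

Convert to SI: T = 653.1 years = 2.06118e+10 s.
n = 2π / T.
n = 2π / 2.06118e+10 s ≈ 3.048e-10 rad/s.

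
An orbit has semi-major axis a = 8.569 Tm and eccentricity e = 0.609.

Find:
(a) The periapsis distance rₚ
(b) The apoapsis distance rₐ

Convert to SI: a = 8.569 Tm = 8.569e+12 m.
(a) rₚ = a(1 − e) = 8.569e+12 · (1 − 0.609) = 8.569e+12 · 0.391 ≈ 3.35e+12 m = 3.35 Tm.
(b) rₐ = a(1 + e) = 8.569e+12 · (1 + 0.609) = 8.569e+12 · 1.609 ≈ 1.379e+13 m = 13.79 Tm.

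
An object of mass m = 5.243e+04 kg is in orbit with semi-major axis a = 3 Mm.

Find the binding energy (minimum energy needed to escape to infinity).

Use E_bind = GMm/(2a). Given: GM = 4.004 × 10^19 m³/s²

Convert to SI: a = 3 Mm = 3e+06 m.
Total orbital energy is E = −GMm/(2a); binding energy is E_bind = −E = GMm/(2a).
E_bind = 4.004e+19 · 5.243e+04 / (2 · 3e+06) J ≈ 3.499e+17 J = 349.9 PJ.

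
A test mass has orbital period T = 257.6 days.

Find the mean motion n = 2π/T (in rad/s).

Convert to SI: T = 257.6 days = 2.22566e+07 s.
n = 2π / T.
n = 2π / 2.22566e+07 s ≈ 2.823e-07 rad/s.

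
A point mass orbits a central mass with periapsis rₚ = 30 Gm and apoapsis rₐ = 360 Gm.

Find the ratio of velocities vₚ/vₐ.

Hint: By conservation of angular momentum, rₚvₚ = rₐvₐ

Convert to SI: rₚ = 30 Gm = 3e+10 m; rₐ = 360 Gm = 3.6e+11 m.
Conservation of angular momentum gives rₚvₚ = rₐvₐ, so vₚ/vₐ = rₐ/rₚ.
vₚ/vₐ = 3.6e+11 / 3e+10 ≈ 12.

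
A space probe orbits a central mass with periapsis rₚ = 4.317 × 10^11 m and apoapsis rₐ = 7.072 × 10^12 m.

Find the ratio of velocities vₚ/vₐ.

Conservation of angular momentum gives rₚvₚ = rₐvₐ, so vₚ/vₐ = rₐ/rₚ.
vₚ/vₐ = 7.072e+12 / 4.317e+11 ≈ 16.38.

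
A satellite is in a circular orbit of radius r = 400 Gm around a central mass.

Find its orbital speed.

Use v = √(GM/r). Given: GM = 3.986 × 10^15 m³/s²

Convert to SI: r = 400 Gm = 4e+11 m.
For a circular orbit, gravity supplies the centripetal force, so v = √(GM / r).
v = √(3.986e+15 / 4e+11) m/s ≈ 99.82 m/s = 99.82 m/s.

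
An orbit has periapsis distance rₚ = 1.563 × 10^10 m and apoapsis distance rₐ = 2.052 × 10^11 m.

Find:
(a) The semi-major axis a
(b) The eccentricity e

(a) a = (rₚ + rₐ) / 2 = (1.563e+10 + 2.052e+11) / 2 ≈ 1.104e+11 m = 1.104 × 10^11 m.
(b) e = (rₐ − rₚ) / (rₐ + rₚ) = (2.052e+11 − 1.563e+10) / (2.052e+11 + 1.563e+10) ≈ 0.8584.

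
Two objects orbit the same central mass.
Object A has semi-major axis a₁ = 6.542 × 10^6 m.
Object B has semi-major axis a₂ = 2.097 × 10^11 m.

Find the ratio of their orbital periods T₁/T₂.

From Kepler's third law, (T₁/T₂)² = (a₁/a₂)³, so T₁/T₂ = (a₁/a₂)^(3/2).
a₁/a₂ = 6.542e+06 / 2.097e+11 = 3.11969e-05.
T₁/T₂ = (3.11969e-05)^(3/2) ≈ 1.742e-07.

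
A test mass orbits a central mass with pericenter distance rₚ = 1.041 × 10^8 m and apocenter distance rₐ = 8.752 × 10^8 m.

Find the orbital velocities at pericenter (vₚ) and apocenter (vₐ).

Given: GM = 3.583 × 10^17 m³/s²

Use the vis-viva equation v² = GM(2/r − 1/a) with a = (rₚ + rₐ)/2 = (1.041e+08 + 8.752e+08)/2 = 4.8965e+08 m.
vₚ = √(GM · (2/rₚ − 1/a)) = √(3.583e+17 · (2/1.041e+08 − 1/4.8965e+08)) m/s ≈ 7.843e+04 m/s = 78.43 km/s.
vₐ = √(GM · (2/rₐ − 1/a)) = √(3.583e+17 · (2/8.752e+08 − 1/4.8965e+08)) m/s ≈ 9329 m/s = 9.329 km/s.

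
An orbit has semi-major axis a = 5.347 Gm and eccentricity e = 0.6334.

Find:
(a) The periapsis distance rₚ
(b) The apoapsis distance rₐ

Convert to SI: a = 5.347 Gm = 5.347e+09 m.
(a) rₚ = a(1 − e) = 5.347e+09 · (1 − 0.6334) = 5.347e+09 · 0.3666 ≈ 1.96e+09 m = 1.96 Gm.
(b) rₐ = a(1 + e) = 5.347e+09 · (1 + 0.6334) = 5.347e+09 · 1.6334 ≈ 8.734e+09 m = 8.734 Gm.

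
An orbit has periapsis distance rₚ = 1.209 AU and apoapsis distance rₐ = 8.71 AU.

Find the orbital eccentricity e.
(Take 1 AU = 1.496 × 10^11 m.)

Convert to SI: rₚ = 1.209 AU = 1.80866e+11 m; rₐ = 8.71 AU = 1.30302e+12 m.
e = (rₐ − rₚ) / (rₐ + rₚ).
e = (1.30302e+12 − 1.80866e+11) / (1.30302e+12 + 1.80866e+11) = 1.12215e+12 / 1.48388e+12 ≈ 0.7562.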